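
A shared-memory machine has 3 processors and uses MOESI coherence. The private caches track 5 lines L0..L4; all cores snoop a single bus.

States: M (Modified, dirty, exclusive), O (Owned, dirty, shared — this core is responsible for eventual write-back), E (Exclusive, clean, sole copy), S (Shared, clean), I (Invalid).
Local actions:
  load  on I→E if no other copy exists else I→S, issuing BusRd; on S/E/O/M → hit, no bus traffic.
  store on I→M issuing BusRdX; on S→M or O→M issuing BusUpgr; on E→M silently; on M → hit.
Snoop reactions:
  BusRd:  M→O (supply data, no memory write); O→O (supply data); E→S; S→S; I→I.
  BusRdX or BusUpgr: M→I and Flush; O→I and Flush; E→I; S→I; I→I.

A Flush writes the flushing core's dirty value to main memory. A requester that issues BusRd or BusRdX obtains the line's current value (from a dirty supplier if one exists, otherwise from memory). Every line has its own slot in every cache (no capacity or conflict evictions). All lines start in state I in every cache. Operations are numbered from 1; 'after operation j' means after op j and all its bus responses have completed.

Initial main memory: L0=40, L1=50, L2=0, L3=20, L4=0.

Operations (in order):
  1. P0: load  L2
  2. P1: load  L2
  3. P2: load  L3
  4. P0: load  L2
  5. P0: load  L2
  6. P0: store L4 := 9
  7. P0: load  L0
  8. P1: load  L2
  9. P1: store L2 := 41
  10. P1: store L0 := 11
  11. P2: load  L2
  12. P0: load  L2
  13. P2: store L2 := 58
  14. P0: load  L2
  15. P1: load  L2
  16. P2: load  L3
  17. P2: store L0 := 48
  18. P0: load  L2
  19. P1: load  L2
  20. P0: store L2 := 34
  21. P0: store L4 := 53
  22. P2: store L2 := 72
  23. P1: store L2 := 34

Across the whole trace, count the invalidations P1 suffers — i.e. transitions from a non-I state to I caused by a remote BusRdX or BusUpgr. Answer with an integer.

invalidations = 3

1. P0: load  L2  bus=[BusRd]  L2: P0=E P1=I P2=I  mem[L2]=0
2. P1: load  L2  bus=[BusRd]  L2: P0=S P1=S P2=I  mem[L2]=0
3. P2: load  L3  bus=[BusRd]  L3: P0=I P1=I P2=E  mem[L3]=20
4. P0: load  L2  bus=[-]  L2: P0=S P1=S P2=I  mem[L2]=0
5. P0: load  L2  bus=[-]  L2: P0=S P1=S P2=I  mem[L2]=0
6. P0: store L4 := 9  bus=[BusRdX]  L4: P0=M P1=I P2=I  mem[L4]=0
7. P0: load  L0  bus=[BusRd]  L0: P0=E P1=I P2=I  mem[L0]=40
8. P1: load  L2  bus=[-]  L2: P0=S P1=S P2=I  mem[L2]=0
9. P1: store L2 := 41  bus=[BusUpgr]  L2: P0=I P1=M P2=I  mem[L2]=0
10. P1: store L0 := 11  bus=[BusRdX]  L0: P0=I P1=M P2=I  mem[L0]=40
11. P2: load  L2  bus=[BusRd]  L2: P0=I P1=O P2=S  mem[L2]=0
12. P0: load  L2  bus=[BusRd]  L2: P0=S P1=O P2=S  mem[L2]=0
13. P2: store L2 := 58  bus=[BusUpgr,Flush]  L2: P0=I P1=I P2=M  mem[L2]=41
14. P0: load  L2  bus=[BusRd]  L2: P0=S P1=I P2=O  mem[L2]=41
15. P1: load  L2  bus=[BusRd]  L2: P0=S P1=S P2=O  mem[L2]=41
16. P2: load  L3  bus=[-]  L3: P0=I P1=I P2=E  mem[L3]=20
17. P2: store L0 := 48  bus=[BusRdX,Flush]  L0: P0=I P1=I P2=M  mem[L0]=11
18. P0: load  L2  bus=[-]  L2: P0=S P1=S P2=O  mem[L2]=41
19. P1: load  L2  bus=[-]  L2: P0=S P1=S P2=O  mem[L2]=41
20. P0: store L2 := 34  bus=[BusUpgr,Flush]  L2: P0=M P1=I P2=I  mem[L2]=58
21. P0: store L4 := 53  bus=[-]  L4: P0=M P1=I P2=I  mem[L4]=0
22. P2: store L2 := 72  bus=[BusRdX,Flush]  L2: P0=I P1=I P2=M  mem[L2]=34
23. P1: store L2 := 34  bus=[BusRdX,Flush]  L2: P0=I P1=M P2=I  mem[L2]=72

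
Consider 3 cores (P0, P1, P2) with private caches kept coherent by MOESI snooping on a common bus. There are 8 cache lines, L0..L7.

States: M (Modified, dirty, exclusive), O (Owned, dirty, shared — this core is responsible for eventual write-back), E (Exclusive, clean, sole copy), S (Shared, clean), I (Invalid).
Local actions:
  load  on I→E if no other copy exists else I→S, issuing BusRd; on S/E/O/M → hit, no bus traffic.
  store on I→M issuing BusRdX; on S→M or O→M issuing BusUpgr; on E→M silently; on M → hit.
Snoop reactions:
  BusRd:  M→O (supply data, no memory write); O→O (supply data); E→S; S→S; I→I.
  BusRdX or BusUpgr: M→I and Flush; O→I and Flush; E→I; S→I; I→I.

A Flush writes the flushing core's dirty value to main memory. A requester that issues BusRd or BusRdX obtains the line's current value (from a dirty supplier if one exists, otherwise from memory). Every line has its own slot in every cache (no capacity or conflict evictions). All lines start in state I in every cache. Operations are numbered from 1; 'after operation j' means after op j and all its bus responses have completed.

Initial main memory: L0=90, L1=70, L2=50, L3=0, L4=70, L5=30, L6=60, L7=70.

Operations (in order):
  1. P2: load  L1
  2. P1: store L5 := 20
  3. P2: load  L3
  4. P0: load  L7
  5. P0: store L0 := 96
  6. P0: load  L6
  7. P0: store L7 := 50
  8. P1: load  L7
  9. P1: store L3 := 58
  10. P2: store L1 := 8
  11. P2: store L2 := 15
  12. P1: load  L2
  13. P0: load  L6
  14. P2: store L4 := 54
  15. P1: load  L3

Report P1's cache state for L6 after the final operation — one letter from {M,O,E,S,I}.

1. P2: load  L1  bus=[BusRd]  L1: P0=I P1=I P2=E  mem[L1]=70
2. P1: store L5 := 20  bus=[BusRdX]  L5: P0=I P1=M P2=I  mem[L5]=30
3. P2: load  L3  bus=[BusRd]  L3: P0=I P1=I P2=E  mem[L3]=0
4. P0: load  L7  bus=[BusRd]  L7: P0=E P1=I P2=I  mem[L7]=70
5. P0: store L0 := 96  bus=[BusRdX]  L0: P0=M P1=I P2=I  mem[L0]=90
6. P0: load  L6  bus=[BusRd]  L6: P0=E P1=I P2=I  mem[L6]=60
7. P0: store L7 := 50  bus=[-]  L7: P0=M P1=I P2=I  mem[L7]=70
8. P1: load  L7  bus=[BusRd]  L7: P0=O P1=S P2=I  mem[L7]=70
9. P1: store L3 := 58  bus=[BusRdX]  L3: P0=I P1=M P2=I  mem[L3]=0
10. P2: store L1 := 8  bus=[-]  L1: P0=I P1=I P2=M  mem[L1]=70
11. P2: store L2 := 15  bus=[BusRdX]  L2: P0=I P1=I P2=M  mem[L2]=50
12. P1: load  L2  bus=[BusRd]  L2: P0=I P1=S P2=O  mem[L2]=50
13. P0: load  L6  bus=[-]  L6: P0=E P1=I P2=I  mem[L6]=60
14. P2: store L4 := 54  bus=[BusRdX]  L4: P0=I P1=I P2=M  mem[L4]=70
15. P1: load  L3  bus=[-]  L3: P0=I P1=M P2=I  mem[L3]=0

state = I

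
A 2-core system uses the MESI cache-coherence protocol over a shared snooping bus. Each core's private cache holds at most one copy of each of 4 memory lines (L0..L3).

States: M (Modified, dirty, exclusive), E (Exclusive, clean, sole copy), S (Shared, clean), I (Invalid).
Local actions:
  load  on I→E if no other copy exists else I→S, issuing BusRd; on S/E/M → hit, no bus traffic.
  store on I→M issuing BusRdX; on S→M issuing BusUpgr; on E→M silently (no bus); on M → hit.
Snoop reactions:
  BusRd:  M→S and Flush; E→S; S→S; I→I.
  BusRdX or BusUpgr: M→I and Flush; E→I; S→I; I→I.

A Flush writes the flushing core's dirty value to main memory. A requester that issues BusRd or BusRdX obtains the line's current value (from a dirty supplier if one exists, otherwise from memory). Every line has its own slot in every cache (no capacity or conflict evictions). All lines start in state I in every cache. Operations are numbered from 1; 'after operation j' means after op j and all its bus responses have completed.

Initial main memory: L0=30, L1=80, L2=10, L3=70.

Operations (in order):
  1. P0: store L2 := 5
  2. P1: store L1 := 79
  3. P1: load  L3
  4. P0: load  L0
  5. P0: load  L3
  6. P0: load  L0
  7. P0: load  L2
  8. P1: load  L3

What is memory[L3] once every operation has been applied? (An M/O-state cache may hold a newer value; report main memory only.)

  op1 P0: store L2 := 5 → M/I on L2; bus BusRdX; mem=10
  op2 P1: store L1 := 79 → I/M on L1; bus BusRdX; mem=80
  op3 P1: load  L3 → I/E on L3; bus BusRd; mem=70
  op4 P0: load  L0 → E/I on L0; bus BusRd; mem=30
  op5 P0: load  L3 → S/S on L3; bus BusRd; mem=70
  op6 P0: load  L0 → E/I on L0; bus (none); mem=30
  op7 P0: load  L2 → M/I on L2; bus (none); mem=10
  op8 P1: load  L3 → S/S on L3; bus (none); mem=70

memory[L3] = 70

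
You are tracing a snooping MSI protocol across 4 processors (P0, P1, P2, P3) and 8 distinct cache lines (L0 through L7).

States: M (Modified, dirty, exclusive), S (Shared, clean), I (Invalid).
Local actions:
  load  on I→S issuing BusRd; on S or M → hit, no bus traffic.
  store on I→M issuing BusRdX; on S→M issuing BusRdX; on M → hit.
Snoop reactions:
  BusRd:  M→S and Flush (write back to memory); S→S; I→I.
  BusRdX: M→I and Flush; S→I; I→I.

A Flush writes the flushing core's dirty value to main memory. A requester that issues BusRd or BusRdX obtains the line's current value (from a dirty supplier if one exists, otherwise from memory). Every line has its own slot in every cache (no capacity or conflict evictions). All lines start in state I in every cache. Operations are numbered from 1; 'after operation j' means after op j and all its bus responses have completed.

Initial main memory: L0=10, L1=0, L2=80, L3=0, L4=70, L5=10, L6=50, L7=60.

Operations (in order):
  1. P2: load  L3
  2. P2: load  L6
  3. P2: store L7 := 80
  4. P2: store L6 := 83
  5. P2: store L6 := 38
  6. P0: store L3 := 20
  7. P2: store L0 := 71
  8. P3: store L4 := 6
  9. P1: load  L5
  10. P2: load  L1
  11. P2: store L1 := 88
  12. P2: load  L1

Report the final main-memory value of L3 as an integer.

1. P2: load  L3  bus=[BusRd]  L3: P0=I P1=I P2=S P3=I  mem[L3]=0
2. P2: load  L6  bus=[BusRd]  L6: P0=I P1=I P2=S P3=I  mem[L6]=50
3. P2: store L7 := 80  bus=[BusRdX]  L7: P0=I P1=I P2=M P3=I  mem[L7]=60
4. P2: store L6 := 83  bus=[BusRdX]  L6: P0=I P1=I P2=M P3=I  mem[L6]=50
5. P2: store L6 := 38  bus=[-]  L6: P0=I P1=I P2=M P3=I  mem[L6]=50
6. P0: store L3 := 20  bus=[BusRdX]  L3: P0=M P1=I P2=I P3=I  mem[L3]=0
7. P2: store L0 := 71  bus=[BusRdX]  L0: P0=I P1=I P2=M P3=I  mem[L0]=10
8. P3: store L4 := 6  bus=[BusRdX]  L4: P0=I P1=I P2=I P3=M  mem[L4]=70
9. P1: load  L5  bus=[BusRd]  L5: P0=I P1=S P2=I P3=I  mem[L5]=10
10. P2: load  L1  bus=[BusRd]  L1: P0=I P1=I P2=S P3=I  mem[L1]=0
11. P2: store L1 := 88  bus=[BusRdX]  L1: P0=I P1=I P2=M P3=I  mem[L1]=0
12. P2: load  L1  bus=[-]  L1: P0=I P1=I P2=M P3=I  mem[L1]=0

memory[L3] = 0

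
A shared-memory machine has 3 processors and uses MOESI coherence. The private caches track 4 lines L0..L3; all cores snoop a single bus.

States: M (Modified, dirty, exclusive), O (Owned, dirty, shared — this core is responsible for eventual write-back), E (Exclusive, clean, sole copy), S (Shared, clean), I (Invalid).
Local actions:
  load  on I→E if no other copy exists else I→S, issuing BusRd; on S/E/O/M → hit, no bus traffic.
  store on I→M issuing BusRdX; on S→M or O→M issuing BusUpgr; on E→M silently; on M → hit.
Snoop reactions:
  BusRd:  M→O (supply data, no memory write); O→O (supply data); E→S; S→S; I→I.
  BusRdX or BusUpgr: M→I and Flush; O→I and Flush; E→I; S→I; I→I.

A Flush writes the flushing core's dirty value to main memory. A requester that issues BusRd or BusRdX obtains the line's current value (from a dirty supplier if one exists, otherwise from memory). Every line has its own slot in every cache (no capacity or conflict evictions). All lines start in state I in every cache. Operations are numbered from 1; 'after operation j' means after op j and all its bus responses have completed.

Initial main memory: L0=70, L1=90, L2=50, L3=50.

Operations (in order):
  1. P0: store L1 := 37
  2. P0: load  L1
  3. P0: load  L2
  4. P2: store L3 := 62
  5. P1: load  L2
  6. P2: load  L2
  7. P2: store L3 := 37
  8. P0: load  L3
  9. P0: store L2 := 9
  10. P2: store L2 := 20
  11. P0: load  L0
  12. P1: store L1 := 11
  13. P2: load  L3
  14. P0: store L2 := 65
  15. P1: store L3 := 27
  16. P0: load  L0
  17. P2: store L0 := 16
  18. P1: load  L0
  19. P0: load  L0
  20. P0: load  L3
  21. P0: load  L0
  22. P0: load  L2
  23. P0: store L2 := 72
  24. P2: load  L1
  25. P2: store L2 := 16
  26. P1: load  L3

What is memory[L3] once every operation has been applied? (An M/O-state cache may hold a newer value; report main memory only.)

[1] P0: store L1 := 37 | P0:M(37), P1:I, P2:I | bus: BusRdX
[2] P0: load  L1 | P0:M(37), P1:I, P2:I | bus: none
[3] P0: load  L2 | P0:E(50), P1:I, P2:I | bus: BusRd
[4] P2: store L3 := 62 | P0:I, P1:I, P2:M(62) | bus: BusRdX
[5] P1: load  L2 | P0:S(50), P1:S(50), P2:I | bus: BusRd
[6] P2: load  L2 | P0:S(50), P1:S(50), P2:S(50) | bus: BusRd
[7] P2: store L3 := 37 | P0:I, P1:I, P2:M(37) | bus: none
[8] P0: load  L3 | P0:S(37), P1:I, P2:O(37) | bus: BusRd
[9] P0: store L2 := 9 | P0:M(9), P1:I, P2:I | bus: BusUpgr
[10] P2: store L2 := 20 | P0:I, P1:I, P2:M(20) | bus: BusRdX,Flush
[11] P0: load  L0 | P0:E(70), P1:I, P2:I | bus: BusRd
[12] P1: store L1 := 11 | P0:I, P1:M(11), P2:I | bus: BusRdX,Flush
[13] P2: load  L3 | P0:S(37), P1:I, P2:O(37) | bus: none
[14] P0: store L2 := 65 | P0:M(65), P1:I, P2:I | bus: BusRdX,Flush
[15] P1: store L3 := 27 | P0:I, P1:M(27), P2:I | bus: BusRdX,Flush
[16] P0: load  L0 | P0:E(70), P1:I, P2:I | bus: none
[17] P2: store L0 := 16 | P0:I, P1:I, P2:M(16) | bus: BusRdX
[18] P1: load  L0 | P0:I, P1:S(16), P2:O(16) | bus: BusRd
[19] P0: load  L0 | P0:S(16), P1:S(16), P2:O(16) | bus: BusRd
[20] P0: load  L3 | P0:S(27), P1:O(27), P2:I | bus: BusRd
[21] P0: load  L0 | P0:S(16), P1:S(16), P2:O(16) | bus: none
[22] P0: load  L2 | P0:M(65), P1:I, P2:I | bus: none
[23] P0: store L2 := 72 | P0:M(72), P1:I, P2:I | bus: none
[24] P2: load  L1 | P0:I, P1:O(11), P2:S(11) | bus: BusRd
[25] P2: store L2 := 16 | P0:I, P1:I, P2:M(16) | bus: BusRdX,Flush
[26] P1: load  L3 | P0:S(27), P1:O(27), P2:I | bus: none

memory[L3] = 37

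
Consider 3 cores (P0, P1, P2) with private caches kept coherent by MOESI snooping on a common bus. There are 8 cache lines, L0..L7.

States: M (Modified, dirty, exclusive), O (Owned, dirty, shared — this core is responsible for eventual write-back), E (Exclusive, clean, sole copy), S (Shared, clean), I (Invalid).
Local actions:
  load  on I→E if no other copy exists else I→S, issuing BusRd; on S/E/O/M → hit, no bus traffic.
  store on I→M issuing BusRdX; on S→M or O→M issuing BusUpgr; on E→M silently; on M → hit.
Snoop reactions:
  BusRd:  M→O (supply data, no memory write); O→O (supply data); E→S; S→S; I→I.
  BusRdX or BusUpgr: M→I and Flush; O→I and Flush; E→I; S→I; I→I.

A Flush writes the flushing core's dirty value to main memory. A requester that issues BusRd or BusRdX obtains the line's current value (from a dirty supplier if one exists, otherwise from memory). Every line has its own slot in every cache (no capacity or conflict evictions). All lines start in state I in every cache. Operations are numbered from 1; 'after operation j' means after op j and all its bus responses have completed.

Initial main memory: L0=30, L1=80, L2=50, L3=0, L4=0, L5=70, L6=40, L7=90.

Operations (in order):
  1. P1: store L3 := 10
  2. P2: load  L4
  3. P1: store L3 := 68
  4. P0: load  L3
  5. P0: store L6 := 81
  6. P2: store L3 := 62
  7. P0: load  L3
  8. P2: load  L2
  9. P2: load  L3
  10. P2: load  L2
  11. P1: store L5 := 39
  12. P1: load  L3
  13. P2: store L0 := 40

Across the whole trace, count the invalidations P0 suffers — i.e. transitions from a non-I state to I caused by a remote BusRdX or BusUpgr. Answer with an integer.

invalidations = 1

step 1: P1: store L3 := 10  ⟶  IMI  (L3)  txn=BusRdX  M[L3]=0
step 2: P2: load  L4  ⟶  IIE  (L4)  txn=BusRd  M[L4]=0
step 3: P1: store L3 := 68  ⟶  IMI  (L3)  txn=∅  M[L3]=0
step 4: P0: load  L3  ⟶  SOI  (L3)  txn=BusRd  M[L3]=0
step 5: P0: store L6 := 81  ⟶  MII  (L6)  txn=BusRdX  M[L6]=40
step 6: P2: store L3 := 62  ⟶  IIM  (L3)  txn=BusRdX+Flush  M[L3]=68
step 7: P0: load  L3  ⟶  SIO  (L3)  txn=BusRd  M[L3]=68
step 8: P2: load  L2  ⟶  IIE  (L2)  txn=BusRd  M[L2]=50
step 9: P2: load  L3  ⟶  SIO  (L3)  txn=∅  M[L3]=68
step 10: P2: load  L2  ⟶  IIE  (L2)  txn=∅  M[L2]=50
step 11: P1: store L5 := 39  ⟶  IMI  (L5)  txn=BusRdX  M[L5]=70
step 12: P1: load  L3  ⟶  SSO  (L3)  txn=BusRd  M[L3]=68
step 13: P2: store L0 := 40  ⟶  IIM  (L0)  txn=BusRdX  M[L0]=30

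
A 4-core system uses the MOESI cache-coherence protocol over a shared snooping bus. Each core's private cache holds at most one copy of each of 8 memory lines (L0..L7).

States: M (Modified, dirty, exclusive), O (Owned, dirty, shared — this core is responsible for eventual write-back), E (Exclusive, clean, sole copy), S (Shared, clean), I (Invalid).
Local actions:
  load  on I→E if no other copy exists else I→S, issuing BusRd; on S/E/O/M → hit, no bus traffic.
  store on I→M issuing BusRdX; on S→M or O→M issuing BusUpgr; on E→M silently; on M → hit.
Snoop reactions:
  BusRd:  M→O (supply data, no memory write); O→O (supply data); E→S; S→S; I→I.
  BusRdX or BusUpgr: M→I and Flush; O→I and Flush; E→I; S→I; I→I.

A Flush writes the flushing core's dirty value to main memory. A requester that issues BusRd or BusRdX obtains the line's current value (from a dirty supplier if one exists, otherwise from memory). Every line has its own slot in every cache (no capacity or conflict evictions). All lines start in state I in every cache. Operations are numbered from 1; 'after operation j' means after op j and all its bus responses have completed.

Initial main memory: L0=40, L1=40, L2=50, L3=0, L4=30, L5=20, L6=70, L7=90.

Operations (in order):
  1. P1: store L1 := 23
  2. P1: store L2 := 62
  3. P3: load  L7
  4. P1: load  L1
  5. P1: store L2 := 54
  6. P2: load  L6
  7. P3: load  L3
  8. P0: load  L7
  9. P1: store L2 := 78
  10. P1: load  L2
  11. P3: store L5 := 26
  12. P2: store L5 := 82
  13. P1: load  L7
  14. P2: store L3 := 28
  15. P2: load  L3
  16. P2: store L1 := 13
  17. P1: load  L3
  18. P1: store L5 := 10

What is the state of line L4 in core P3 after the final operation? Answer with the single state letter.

  op1 P1: store L1 := 23 → I/M/I/I on L1; bus BusRdX; mem=40
  op2 P1: store L2 := 62 → I/M/I/I on L2; bus BusRdX; mem=50
  op3 P3: load  L7 → I/I/I/E on L7; bus BusRd; mem=90
  op4 P1: load  L1 → I/M/I/I on L1; bus (none); mem=40
  op5 P1: store L2 := 54 → I/M/I/I on L2; bus (none); mem=50
  op6 P2: load  L6 → I/I/E/I on L6; bus BusRd; mem=70
  op7 P3: load  L3 → I/I/I/E on L3; bus BusRd; mem=0
  op8 P0: load  L7 → S/I/I/S on L7; bus BusRd; mem=90
  op9 P1: store L2 := 78 → I/M/I/I on L2; bus (none); mem=50
  op10 P1: load  L2 → I/M/I/I on L2; bus (none); mem=50
  op11 P3: store L5 := 26 → I/I/I/M on L5; bus BusRdX; mem=20
  op12 P2: store L5 := 82 → I/I/M/I on L5; bus BusRdX Flush; mem=26
  op13 P1: load  L7 → S/S/I/S on L7; bus BusRd; mem=90
  op14 P2: store L3 := 28 → I/I/M/I on L3; bus BusRdX; mem=0
  op15 P2: load  L3 → I/I/M/I on L3; bus (none); mem=0
  op16 P2: store L1 := 13 → I/I/M/I on L1; bus BusRdX Flush; mem=23
  op17 P1: load  L3 → I/S/O/I on L3; bus BusRd; mem=0
  op18 P1: store L5 := 10 → I/M/I/I on L5; bus BusRdX Flush; mem=82

state = I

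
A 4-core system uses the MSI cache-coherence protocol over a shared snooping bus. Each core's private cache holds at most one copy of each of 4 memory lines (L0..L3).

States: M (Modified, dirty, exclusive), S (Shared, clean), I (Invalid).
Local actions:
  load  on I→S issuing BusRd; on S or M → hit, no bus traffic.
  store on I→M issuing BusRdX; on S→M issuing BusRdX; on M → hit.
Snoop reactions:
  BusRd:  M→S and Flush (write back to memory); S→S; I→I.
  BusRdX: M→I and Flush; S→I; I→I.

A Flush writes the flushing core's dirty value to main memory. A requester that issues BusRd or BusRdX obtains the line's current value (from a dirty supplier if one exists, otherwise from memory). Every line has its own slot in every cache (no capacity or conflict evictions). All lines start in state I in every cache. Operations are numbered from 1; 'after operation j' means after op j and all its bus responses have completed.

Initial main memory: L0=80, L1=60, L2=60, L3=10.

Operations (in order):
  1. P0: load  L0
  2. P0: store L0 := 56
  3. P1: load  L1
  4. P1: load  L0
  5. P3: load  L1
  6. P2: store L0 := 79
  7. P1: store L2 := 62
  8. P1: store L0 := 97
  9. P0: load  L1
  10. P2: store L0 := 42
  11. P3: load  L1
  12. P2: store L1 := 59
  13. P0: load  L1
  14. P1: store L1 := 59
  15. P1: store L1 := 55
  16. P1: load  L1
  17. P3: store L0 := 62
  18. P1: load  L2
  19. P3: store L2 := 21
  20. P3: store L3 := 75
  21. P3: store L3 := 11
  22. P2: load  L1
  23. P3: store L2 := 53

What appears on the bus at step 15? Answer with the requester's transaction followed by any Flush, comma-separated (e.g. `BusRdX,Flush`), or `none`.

step 1: P0: load  L0  ⟶  SIII  (L0)  txn=BusRd  M[L0]=80
step 2: P0: store L0 := 56  ⟶  MIII  (L0)  txn=BusRdX  M[L0]=80
step 3: P1: load  L1  ⟶  ISII  (L1)  txn=BusRd  M[L1]=60
step 4: P1: load  L0  ⟶  SSII  (L0)  txn=BusRd+Flush  M[L0]=56
step 5: P3: load  L1  ⟶  ISIS  (L1)  txn=BusRd  M[L1]=60
step 6: P2: store L0 := 79  ⟶  IIMI  (L0)  txn=BusRdX  M[L0]=56
step 7: P1: store L2 := 62  ⟶  IMII  (L2)  txn=BusRdX  M[L2]=60
step 8: P1: store L0 := 97  ⟶  IMII  (L0)  txn=BusRdX+Flush  M[L0]=79
step 9: P0: load  L1  ⟶  SSIS  (L1)  txn=BusRd  M[L1]=60
step 10: P2: store L0 := 42  ⟶  IIMI  (L0)  txn=BusRdX+Flush  M[L0]=97
step 11: P3: load  L1  ⟶  SSIS  (L1)  txn=∅  M[L1]=60
step 12: P2: store L1 := 59  ⟶  IIMI  (L1)  txn=BusRdX  M[L1]=60
step 13: P0: load  L1  ⟶  SISI  (L1)  txn=BusRd+Flush  M[L1]=59
step 14: P1: store L1 := 59  ⟶  IMII  (L1)  txn=BusRdX  M[L1]=59
step 15: P1: store L1 := 55  ⟶  IMII  (L1)  txn=∅  M[L1]=59
step 16: P1: load  L1  ⟶  IMII  (L1)  txn=∅  M[L1]=59
step 17: P3: store L0 := 62  ⟶  IIIM  (L0)  txn=BusRdX+Flush  M[L0]=42
step 18: P1: load  L2  ⟶  IMII  (L2)  txn=∅  M[L2]=60
step 19: P3: store L2 := 21  ⟶  IIIM  (L2)  txn=BusRdX+Flush  M[L2]=62
step 20: P3: store L3 := 75  ⟶  IIIM  (L3)  txn=BusRdX  M[L3]=10
step 21: P3: store L3 := 11  ⟶  IIIM  (L3)  txn=∅  M[L3]=10
step 22: P2: load  L1  ⟶  ISSI  (L1)  txn=BusRd+Flush  M[L1]=55
step 23: P3: store L2 := 53  ⟶  IIIM  (L2)  txn=∅  M[L2]=62

bus = none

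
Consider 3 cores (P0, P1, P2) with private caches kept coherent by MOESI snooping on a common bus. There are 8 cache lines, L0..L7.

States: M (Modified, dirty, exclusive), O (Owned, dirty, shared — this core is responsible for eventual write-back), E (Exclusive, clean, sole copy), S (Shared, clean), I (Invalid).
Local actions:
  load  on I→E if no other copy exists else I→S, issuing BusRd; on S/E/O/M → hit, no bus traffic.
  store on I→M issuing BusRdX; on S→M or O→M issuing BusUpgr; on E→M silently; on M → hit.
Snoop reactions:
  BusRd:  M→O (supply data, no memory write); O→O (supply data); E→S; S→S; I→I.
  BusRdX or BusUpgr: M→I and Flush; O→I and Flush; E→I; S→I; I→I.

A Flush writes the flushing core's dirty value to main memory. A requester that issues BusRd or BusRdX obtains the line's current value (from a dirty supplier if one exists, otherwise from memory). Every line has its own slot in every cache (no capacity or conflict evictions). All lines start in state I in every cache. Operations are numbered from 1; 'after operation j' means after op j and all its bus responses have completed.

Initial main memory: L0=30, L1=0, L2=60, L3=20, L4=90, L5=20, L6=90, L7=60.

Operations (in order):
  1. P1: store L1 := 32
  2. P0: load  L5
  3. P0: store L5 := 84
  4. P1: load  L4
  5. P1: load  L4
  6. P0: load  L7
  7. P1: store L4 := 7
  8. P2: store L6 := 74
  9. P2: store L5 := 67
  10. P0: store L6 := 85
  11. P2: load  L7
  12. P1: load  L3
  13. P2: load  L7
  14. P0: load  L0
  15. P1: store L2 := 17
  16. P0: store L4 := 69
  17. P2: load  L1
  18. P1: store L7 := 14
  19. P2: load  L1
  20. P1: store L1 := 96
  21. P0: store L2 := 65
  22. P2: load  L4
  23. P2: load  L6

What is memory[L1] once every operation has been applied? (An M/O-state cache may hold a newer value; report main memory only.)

[1] P1: store L1 := 32 | P0:I, P1:M(32), P2:I | bus: BusRdX
[2] P0: load  L5 | P0:E(20), P1:I, P2:I | bus: BusRd
[3] P0: store L5 := 84 | P0:M(84), P1:I, P2:I | bus: none
[4] P1: load  L4 | P0:I, P1:E(90), P2:I | bus: BusRd
[5] P1: load  L4 | P0:I, P1:E(90), P2:I | bus: none
[6] P0: load  L7 | P0:E(60), P1:I, P2:I | bus: BusRd
[7] P1: store L4 := 7 | P0:I, P1:M(7), P2:I | bus: none
[8] P2: store L6 := 74 | P0:I, P1:I, P2:M(74) | bus: BusRdX
[9] P2: store L5 := 67 | P0:I, P1:I, P2:M(67) | bus: BusRdX,Flush
[10] P0: store L6 := 85 | P0:M(85), P1:I, P2:I | bus: BusRdX,Flush
[11] P2: load  L7 | P0:S(60), P1:I, P2:S(60) | bus: BusRd
[12] P1: load  L3 | P0:I, P1:E(20), P2:I | bus: BusRd
[13] P2: load  L7 | P0:S(60), P1:I, P2:S(60) | bus: none
[14] P0: load  L0 | P0:E(30), P1:I, P2:I | bus: BusRd
[15] P1: store L2 := 17 | P0:I, P1:M(17), P2:I | bus: BusRdX
[16] P0: store L4 := 69 | P0:M(69), P1:I, P2:I | bus: BusRdX,Flush
[17] P2: load  L1 | P0:I, P1:O(32), P2:S(32) | bus: BusRd
[18] P1: store L7 := 14 | P0:I, P1:M(14), P2:I | bus: BusRdX
[19] P2: load  L1 | P0:I, P1:O(32), P2:S(32) | bus: none
[20] P1: store L1 := 96 | P0:I, P1:M(96), P2:I | bus: BusUpgr
[21] P0: store L2 := 65 | P0:M(65), P1:I, P2:I | bus: BusRdX,Flush
[22] P2: load  L4 | P0:O(69), P1:I, P2:S(69) | bus: BusRd
[23] P2: load  L6 | P0:O(85), P1:I, P2:S(85) | bus: BusRd

memory[L1] = 0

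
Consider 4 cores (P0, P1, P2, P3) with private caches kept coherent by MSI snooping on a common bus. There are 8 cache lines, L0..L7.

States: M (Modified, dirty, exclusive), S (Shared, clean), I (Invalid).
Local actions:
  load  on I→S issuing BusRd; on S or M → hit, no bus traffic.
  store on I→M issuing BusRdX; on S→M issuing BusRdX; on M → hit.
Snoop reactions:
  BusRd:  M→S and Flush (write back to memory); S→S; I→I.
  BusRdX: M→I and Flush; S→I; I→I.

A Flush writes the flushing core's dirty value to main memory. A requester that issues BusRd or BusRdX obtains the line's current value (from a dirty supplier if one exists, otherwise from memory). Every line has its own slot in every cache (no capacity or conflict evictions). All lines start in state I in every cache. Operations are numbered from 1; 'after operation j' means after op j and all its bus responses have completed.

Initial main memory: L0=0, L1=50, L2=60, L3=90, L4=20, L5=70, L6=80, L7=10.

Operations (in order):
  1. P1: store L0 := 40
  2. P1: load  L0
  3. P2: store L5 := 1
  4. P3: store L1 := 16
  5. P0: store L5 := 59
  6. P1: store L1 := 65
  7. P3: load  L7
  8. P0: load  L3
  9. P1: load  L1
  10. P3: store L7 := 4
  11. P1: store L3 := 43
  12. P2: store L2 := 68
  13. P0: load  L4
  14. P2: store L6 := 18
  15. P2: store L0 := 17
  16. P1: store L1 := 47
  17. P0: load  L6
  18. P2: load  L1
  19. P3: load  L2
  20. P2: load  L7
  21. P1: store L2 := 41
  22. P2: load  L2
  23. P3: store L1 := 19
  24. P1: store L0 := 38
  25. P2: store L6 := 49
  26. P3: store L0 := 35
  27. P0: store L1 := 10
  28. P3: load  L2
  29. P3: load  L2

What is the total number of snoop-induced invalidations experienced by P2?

invalidations = 4

1. P1: store L0 := 40  bus=[BusRdX]  L0: P0=I P1=M P2=I P3=I  mem[L0]=0
2. P1: load  L0  bus=[-]  L0: P0=I P1=M P2=I P3=I  mem[L0]=0
3. P2: store L5 := 1  bus=[BusRdX]  L5: P0=I P1=I P2=M P3=I  mem[L5]=70
4. P3: store L1 := 16  bus=[BusRdX]  L1: P0=I P1=I P2=I P3=M  mem[L1]=50
5. P0: store L5 := 59  bus=[BusRdX,Flush]  L5: P0=M P1=I P2=I P3=I  mem[L5]=1
6. P1: store L1 := 65  bus=[BusRdX,Flush]  L1: P0=I P1=M P2=I P3=I  mem[L1]=16
7. P3: load  L7  bus=[BusRd]  L7: P0=I P1=I P2=I P3=S  mem[L7]=10
8. P0: load  L3  bus=[BusRd]  L3: P0=S P1=I P2=I P3=I  mem[L3]=90
9. P1: load  L1  bus=[-]  L1: P0=I P1=M P2=I P3=I  mem[L1]=16
10. P3: store L7 := 4  bus=[BusRdX]  L7: P0=I P1=I P2=I P3=M  mem[L7]=10
11. P1: store L3 := 43  bus=[BusRdX]  L3: P0=I P1=M P2=I P3=I  mem[L3]=90
12. P2: store L2 := 68  bus=[BusRdX]  L2: P0=I P1=I P2=M P3=I  mem[L2]=60
13. P0: load  L4  bus=[BusRd]  L4: P0=S P1=I P2=I P3=I  mem[L4]=20
14. P2: store L6 := 18  bus=[BusRdX]  L6: P0=I P1=I P2=M P3=I  mem[L6]=80
15. P2: store L0 := 17  bus=[BusRdX,Flush]  L0: P0=I P1=I P2=M P3=I  mem[L0]=40
16. P1: store L1 := 47  bus=[-]  L1: P0=I P1=M P2=I P3=I  mem[L1]=16
17. P0: load  L6  bus=[BusRd,Flush]  L6: P0=S P1=I P2=S P3=I  mem[L6]=18
18. P2: load  L1  bus=[BusRd,Flush]  L1: P0=I P1=S P2=S P3=I  mem[L1]=47
19. P3: load  L2  bus=[BusRd,Flush]  L2: P0=I P1=I P2=S P3=S  mem[L2]=68
20. P2: load  L7  bus=[BusRd,Flush]  L7: P0=I P1=I P2=S P3=S  mem[L7]=4
21. P1: store L2 := 41  bus=[BusRdX]  L2: P0=I P1=M P2=I P3=I  mem[L2]=68
22. P2: load  L2  bus=[BusRd,Flush]  L2: P0=I P1=S P2=S P3=I  mem[L2]=41
23. P3: store L1 := 19  bus=[BusRdX]  L1: P0=I P1=I P2=I P3=M  mem[L1]=47
24. P1: store L0 := 38  bus=[BusRdX,Flush]  L0: P0=I P1=M P2=I P3=I  mem[L0]=17
25. P2: store L6 := 49  bus=[BusRdX]  L6: P0=I P1=I P2=M P3=I  mem[L6]=18
26. P3: store L0 := 35  bus=[BusRdX,Flush]  L0: P0=I P1=I P2=I P3=M  mem[L0]=38
27. P0: store L1 := 10  bus=[BusRdX,Flush]  L1: P0=M P1=I P2=I P3=I  mem[L1]=19
28. P3: load  L2  bus=[BusRd]  L2: P0=I P1=S P2=S P3=S  mem[L2]=41
29. P3: load  L2  bus=[-]  L2: P0=I P1=S P2=S P3=S  mem[L2]=41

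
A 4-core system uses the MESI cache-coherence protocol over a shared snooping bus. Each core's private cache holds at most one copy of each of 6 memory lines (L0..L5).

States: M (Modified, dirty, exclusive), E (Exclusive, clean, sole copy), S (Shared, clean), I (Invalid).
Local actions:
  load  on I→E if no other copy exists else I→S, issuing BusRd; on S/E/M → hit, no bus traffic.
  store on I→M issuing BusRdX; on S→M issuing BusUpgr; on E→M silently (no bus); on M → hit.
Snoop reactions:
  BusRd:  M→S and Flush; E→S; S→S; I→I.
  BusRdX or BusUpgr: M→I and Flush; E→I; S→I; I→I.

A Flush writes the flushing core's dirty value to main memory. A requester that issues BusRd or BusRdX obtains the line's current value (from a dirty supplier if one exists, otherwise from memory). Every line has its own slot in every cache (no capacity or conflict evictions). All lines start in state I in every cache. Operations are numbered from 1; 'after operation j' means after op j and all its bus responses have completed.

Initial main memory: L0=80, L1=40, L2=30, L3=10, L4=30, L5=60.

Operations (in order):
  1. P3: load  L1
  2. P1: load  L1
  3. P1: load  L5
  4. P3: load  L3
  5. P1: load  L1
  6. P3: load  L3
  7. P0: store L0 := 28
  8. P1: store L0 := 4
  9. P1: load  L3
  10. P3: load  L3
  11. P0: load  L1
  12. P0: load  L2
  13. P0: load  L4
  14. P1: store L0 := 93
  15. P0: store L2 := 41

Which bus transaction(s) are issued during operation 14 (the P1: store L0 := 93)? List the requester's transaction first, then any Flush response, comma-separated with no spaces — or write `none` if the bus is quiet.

1. P3: load  L1  bus=[BusRd]  L1: P0=I P1=I P2=I P3=E  mem[L1]=40
2. P1: load  L1  bus=[BusRd]  L1: P0=I P1=S P2=I P3=S  mem[L1]=40
3. P1: load  L5  bus=[BusRd]  L5: P0=I P1=E P2=I P3=I  mem[L5]=60
4. P3: load  L3  bus=[BusRd]  L3: P0=I P1=I P2=I P3=E  mem[L3]=10
5. P1: load  L1  bus=[-]  L1: P0=I P1=S P2=I P3=S  mem[L1]=40
6. P3: load  L3  bus=[-]  L3: P0=I P1=I P2=I P3=E  mem[L3]=10
7. P0: store L0 := 28  bus=[BusRdX]  L0: P0=M P1=I P2=I P3=I  mem[L0]=80
8. P1: store L0 := 4  bus=[BusRdX,Flush]  L0: P0=I P1=M P2=I P3=I  mem[L0]=28
9. P1: load  L3  bus=[BusRd]  L3: P0=I P1=S P2=I P3=S  mem[L3]=10
10. P3: load  L3  bus=[-]  L3: P0=I P1=S P2=I P3=S  mem[L3]=10
11. P0: load  L1  bus=[BusRd]  L1: P0=S P1=S P2=I P3=S  mem[L1]=40
12. P0: load  L2  bus=[BusRd]  L2: P0=E P1=I P2=I P3=I  mem[L2]=30
13. P0: load  L4  bus=[BusRd]  L4: P0=E P1=I P2=I P3=I  mem[L4]=30
14. P1: store L0 := 93  bus=[-]  L0: P0=I P1=M P2=I P3=I  mem[L0]=28
15. P0: store L2 := 41  bus=[-]  L2: P0=M P1=I P2=I P3=I  mem[L2]=30

bus = none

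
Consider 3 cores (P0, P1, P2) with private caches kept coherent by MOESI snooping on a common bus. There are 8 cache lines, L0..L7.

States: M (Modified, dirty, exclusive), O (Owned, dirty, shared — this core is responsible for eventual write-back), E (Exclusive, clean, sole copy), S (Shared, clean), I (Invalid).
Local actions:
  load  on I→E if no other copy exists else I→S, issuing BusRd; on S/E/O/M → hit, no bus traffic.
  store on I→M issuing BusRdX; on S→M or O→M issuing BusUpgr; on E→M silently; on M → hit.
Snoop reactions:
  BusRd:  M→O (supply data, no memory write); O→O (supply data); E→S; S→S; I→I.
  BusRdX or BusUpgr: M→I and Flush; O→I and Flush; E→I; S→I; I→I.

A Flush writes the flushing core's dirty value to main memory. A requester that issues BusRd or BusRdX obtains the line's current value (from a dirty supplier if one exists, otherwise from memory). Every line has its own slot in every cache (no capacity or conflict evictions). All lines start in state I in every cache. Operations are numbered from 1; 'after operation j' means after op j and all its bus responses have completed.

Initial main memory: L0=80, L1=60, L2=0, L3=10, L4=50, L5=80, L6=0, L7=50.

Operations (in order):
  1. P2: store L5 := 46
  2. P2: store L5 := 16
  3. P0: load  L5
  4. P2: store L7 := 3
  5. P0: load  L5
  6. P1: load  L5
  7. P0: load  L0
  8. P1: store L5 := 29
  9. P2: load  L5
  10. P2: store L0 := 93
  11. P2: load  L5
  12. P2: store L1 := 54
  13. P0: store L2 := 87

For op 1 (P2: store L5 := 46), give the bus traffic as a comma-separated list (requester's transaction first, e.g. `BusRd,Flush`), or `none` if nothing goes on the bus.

[1] P2: store L5 := 46 | P0:I, P1:I, P2:M(46) | bus: BusRdX
[2] P2: store L5 := 16 | P0:I, P1:I, P2:M(16) | bus: none
[3] P0: load  L5 | P0:S(16), P1:I, P2:O(16) | bus: BusRd
[4] P2: store L7 := 3 | P0:I, P1:I, P2:M(3) | bus: BusRdX
[5] P0: load  L5 | P0:S(16), P1:I, P2:O(16) | bus: none
[6] P1: load  L5 | P0:S(16), P1:S(16), P2:O(16) | bus: BusRd
[7] P0: load  L0 | P0:E(80), P1:I, P2:I | bus: BusRd
[8] P1: store L5 := 29 | P0:I, P1:M(29), P2:I | bus: BusUpgr,Flush
[9] P2: load  L5 | P0:I, P1:O(29), P2:S(29) | bus: BusRd
[10] P2: store L0 := 93 | P0:I, P1:I, P2:M(93) | bus: BusRdX
[11] P2: load  L5 | P0:I, P1:O(29), P2:S(29) | bus: none
[12] P2: store L1 := 54 | P0:I, P1:I, P2:M(54) | bus: BusRdX
[13] P0: store L2 := 87 | P0:M(87), P1:I, P2:I | bus: BusRdX

bus = BusRdX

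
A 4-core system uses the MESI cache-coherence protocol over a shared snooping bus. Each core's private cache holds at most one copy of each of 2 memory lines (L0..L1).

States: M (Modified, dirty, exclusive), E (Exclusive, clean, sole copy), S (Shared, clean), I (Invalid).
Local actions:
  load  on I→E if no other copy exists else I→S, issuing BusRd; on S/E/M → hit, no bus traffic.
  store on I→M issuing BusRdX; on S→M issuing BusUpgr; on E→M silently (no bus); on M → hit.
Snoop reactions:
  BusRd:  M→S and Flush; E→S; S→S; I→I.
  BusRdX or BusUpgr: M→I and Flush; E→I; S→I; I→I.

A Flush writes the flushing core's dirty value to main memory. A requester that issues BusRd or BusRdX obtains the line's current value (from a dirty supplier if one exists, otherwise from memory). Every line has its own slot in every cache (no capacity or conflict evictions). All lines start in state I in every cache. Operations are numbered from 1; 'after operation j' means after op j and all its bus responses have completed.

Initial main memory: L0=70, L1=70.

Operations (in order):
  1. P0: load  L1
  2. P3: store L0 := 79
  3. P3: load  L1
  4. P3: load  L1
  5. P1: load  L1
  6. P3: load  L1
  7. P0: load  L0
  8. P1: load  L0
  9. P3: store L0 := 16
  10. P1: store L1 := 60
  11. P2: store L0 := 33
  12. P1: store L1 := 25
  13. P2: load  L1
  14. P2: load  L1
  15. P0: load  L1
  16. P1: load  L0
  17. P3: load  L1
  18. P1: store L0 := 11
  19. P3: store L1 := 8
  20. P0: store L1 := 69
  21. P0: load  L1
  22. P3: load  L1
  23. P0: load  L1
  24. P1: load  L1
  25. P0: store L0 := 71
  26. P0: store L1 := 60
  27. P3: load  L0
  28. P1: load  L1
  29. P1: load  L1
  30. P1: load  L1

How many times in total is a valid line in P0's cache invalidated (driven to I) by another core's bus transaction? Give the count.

1. P0: load  L1  bus=[BusRd]  L1: P0=E P1=I P2=I P3=I  mem[L1]=70
2. P3: store L0 := 79  bus=[BusRdX]  L0: P0=I P1=I P2=I P3=M  mem[L0]=70
3. P3: load  L1  bus=[BusRd]  L1: P0=S P1=I P2=I P3=S  mem[L1]=70
4. P3: load  L1  bus=[-]  L1: P0=S P1=I P2=I P3=S  mem[L1]=70
5. P1: load  L1  bus=[BusRd]  L1: P0=S P1=S P2=I P3=S  mem[L1]=70
6. P3: load  L1  bus=[-]  L1: P0=S P1=S P2=I P3=S  mem[L1]=70
7. P0: load  L0  bus=[BusRd,Flush]  L0: P0=S P1=I P2=I P3=S  mem[L0]=79
8. P1: load  L0  bus=[BusRd]  L0: P0=S P1=S P2=I P3=S  mem[L0]=79
9. P3: store L0 := 16  bus=[BusUpgr]  L0: P0=I P1=I P2=I P3=M  mem[L0]=79
10. P1: store L1 := 60  bus=[BusUpgr]  L1: P0=I P1=M P2=I P3=I  mem[L1]=70
11. P2: store L0 := 33  bus=[BusRdX,Flush]  L0: P0=I P1=I P2=M P3=I  mem[L0]=16
12. P1: store L1 := 25  bus=[-]  L1: P0=I P1=M P2=I P3=I  mem[L1]=70
13. P2: load  L1  bus=[BusRd,Flush]  L1: P0=I P1=S P2=S P3=I  mem[L1]=25
14. P2: load  L1  bus=[-]  L1: P0=I P1=S P2=S P3=I  mem[L1]=25
15. P0: load  L1  bus=[BusRd]  L1: P0=S P1=S P2=S P3=I  mem[L1]=25
16. P1: load  L0  bus=[BusRd,Flush]  L0: P0=I P1=S P2=S P3=I  mem[L0]=33
17. P3: load  L1  bus=[BusRd]  L1: P0=S P1=S P2=S P3=S  mem[L1]=25
18. P1: store L0 := 11  bus=[BusUpgr]  L0: P0=I P1=M P2=I P3=I  mem[L0]=33
19. P3: store L1 := 8  bus=[BusUpgr]  L1: P0=I P1=I P2=I P3=M  mem[L1]=25
20. P0: store L1 := 69  bus=[BusRdX,Flush]  L1: P0=M P1=I P2=I P3=I  mem[L1]=8
21. P0: load  L1  bus=[-]  L1: P0=M P1=I P2=I P3=I  mem[L1]=8
22. P3: load  L1  bus=[BusRd,Flush]  L1: P0=S P1=I P2=I P3=S  mem[L1]=69
23. P0: load  L1  bus=[-]  L1: P0=S P1=I P2=I P3=S  mem[L1]=69
24. P1: load  L1  bus=[BusRd]  L1: P0=S P1=S P2=I P3=S  mem[L1]=69
25. P0: store L0 := 71  bus=[BusRdX,Flush]  L0: P0=M P1=I P2=I P3=I  mem[L0]=11
26. P0: store L1 := 60  bus=[BusUpgr]  L1: P0=M P1=I P2=I P3=I  mem[L1]=69
27. P3: load  L0  bus=[BusRd,Flush]  L0: P0=S P1=I P2=I P3=S  mem[L0]=71
28. P1: load  L1  bus=[BusRd,Flush]  L1: P0=S P1=S P2=I P3=I  mem[L1]=60
29. P1: load  L1  bus=[-]  L1: P0=S P1=S P2=I P3=I  mem[L1]=60
30. P1: load  L1  bus=[-]  L1: P0=S P1=S P2=I P3=I  mem[L1]=60

invalidations = 3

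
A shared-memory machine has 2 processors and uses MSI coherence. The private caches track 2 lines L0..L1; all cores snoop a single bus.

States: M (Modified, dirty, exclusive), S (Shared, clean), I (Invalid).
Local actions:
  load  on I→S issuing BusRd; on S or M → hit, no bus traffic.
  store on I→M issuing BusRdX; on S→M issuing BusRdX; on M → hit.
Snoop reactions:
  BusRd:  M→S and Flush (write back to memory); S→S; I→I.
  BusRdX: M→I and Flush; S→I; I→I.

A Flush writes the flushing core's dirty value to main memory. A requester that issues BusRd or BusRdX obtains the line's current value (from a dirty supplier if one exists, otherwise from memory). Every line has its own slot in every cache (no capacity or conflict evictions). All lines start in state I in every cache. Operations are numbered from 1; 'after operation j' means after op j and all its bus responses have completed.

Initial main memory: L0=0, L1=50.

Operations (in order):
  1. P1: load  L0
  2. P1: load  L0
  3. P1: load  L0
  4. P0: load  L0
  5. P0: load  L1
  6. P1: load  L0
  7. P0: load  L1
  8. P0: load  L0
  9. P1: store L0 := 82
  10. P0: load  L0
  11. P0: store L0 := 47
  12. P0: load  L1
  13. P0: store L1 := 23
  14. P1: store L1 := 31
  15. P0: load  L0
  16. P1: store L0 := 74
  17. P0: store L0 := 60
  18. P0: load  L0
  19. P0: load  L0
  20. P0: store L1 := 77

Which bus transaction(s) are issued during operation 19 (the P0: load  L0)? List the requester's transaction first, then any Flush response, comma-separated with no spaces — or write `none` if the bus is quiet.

bus = none

step 1: P1: load  L0  ⟶  IS  (L0)  txn=BusRd  M[L0]=0
step 2: P1: load  L0  ⟶  IS  (L0)  txn=∅  M[L0]=0
step 3: P1: load  L0  ⟶  IS  (L0)  txn=∅  M[L0]=0
step 4: P0: load  L0  ⟶  SS  (L0)  txn=BusRd  M[L0]=0
step 5: P0: load  L1  ⟶  SI  (L1)  txn=BusRd  M[L1]=50
step 6: P1: load  L0  ⟶  SS  (L0)  txn=∅  M[L0]=0
step 7: P0: load  L1  ⟶  SI  (L1)  txn=∅  M[L1]=50
step 8: P0: load  L0  ⟶  SS  (L0)  txn=∅  M[L0]=0
step 9: P1: store L0 := 82  ⟶  IM  (L0)  txn=BusRdX  M[L0]=0
step 10: P0: load  L0  ⟶  SS  (L0)  txn=BusRd+Flush  M[L0]=82
step 11: P0: store L0 := 47  ⟶  MI  (L0)  txn=BusRdX  M[L0]=82
step 12: P0: load  L1  ⟶  SI  (L1)  txn=∅  M[L1]=50
step 13: P0: store L1 := 23  ⟶  MI  (L1)  txn=BusRdX  M[L1]=50
step 14: P1: store L1 := 31  ⟶  IM  (L1)  txn=BusRdX+Flush  M[L1]=23
step 15: P0: load  L0  ⟶  MI  (L0)  txn=∅  M[L0]=82
step 16: P1: store L0 := 74  ⟶  IM  (L0)  txn=BusRdX+Flush  M[L0]=47
step 17: P0: store L0 := 60  ⟶  MI  (L0)  txn=BusRdX+Flush  M[L0]=74
step 18: P0: load  L0  ⟶  MI  (L0)  txn=∅  M[L0]=74
step 19: P0: load  L0  ⟶  MI  (L0)  txn=∅  M[L0]=74
step 20: P0: store L1 := 77  ⟶  MI  (L1)  txn=BusRdX+Flush  M[L1]=31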